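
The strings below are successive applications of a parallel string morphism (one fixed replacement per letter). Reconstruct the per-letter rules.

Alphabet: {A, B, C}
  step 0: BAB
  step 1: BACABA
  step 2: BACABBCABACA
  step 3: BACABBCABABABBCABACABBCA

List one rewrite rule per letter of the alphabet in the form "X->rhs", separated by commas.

  step 2 ⇒ step 3: BACABBCABACA ⇒ BA·CA·BB·CA·BA·BA·BB·CA·BA·CA·BB·CA
    A ↦ CA
    B ↦ BA
    C ↦ BB

A->CA, B->BA, C->BB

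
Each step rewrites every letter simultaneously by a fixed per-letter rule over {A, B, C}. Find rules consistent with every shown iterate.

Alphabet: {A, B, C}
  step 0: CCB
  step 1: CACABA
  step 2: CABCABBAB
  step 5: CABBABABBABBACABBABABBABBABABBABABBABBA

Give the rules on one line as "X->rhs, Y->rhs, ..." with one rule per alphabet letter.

  step 1 ⇒ step 2: CACABA ⇒ CA·B·CA·B·BA·B
    A ↦ B
    B ↦ BA
    C ↦ CA

A->B, B->BA, C->CA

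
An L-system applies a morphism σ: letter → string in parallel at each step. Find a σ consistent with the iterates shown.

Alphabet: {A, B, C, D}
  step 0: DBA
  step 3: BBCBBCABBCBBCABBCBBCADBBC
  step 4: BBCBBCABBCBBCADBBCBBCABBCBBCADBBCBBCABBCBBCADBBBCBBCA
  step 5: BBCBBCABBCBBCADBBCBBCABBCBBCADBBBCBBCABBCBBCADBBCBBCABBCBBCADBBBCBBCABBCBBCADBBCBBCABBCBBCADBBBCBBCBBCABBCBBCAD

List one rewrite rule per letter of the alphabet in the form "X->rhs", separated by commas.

  step 4 ⇒ step 5: BBCBBCABBCBBCADBBCBBCABBCBBCADBBCBBCABBCBBCADBBBCBBCA ⇒ BBC·BBC·A·BBC·BBC·A·D·BBC·BBC·A·BBC·BBC·A·D·B·BBC·BBC·A·BBC·BBC·A·D·BBC·BBC·A·BBC·BBC·A·D·B·BBC·BBC·A·BBC·BBC·A·D·BBC·BBC·A·BBC·BBC·A·D·B·BBC·BBC·BBC·A·BBC·BBC·A·D
    A ↦ D
    B ↦ BBC
    C ↦ A
    D ↦ B

A->D, B->BBC, C->A, D->B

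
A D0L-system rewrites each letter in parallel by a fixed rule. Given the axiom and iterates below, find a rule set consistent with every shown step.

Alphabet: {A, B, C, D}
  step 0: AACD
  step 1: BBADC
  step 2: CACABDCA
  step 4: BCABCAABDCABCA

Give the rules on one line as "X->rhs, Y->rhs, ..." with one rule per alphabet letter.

  step 1 ⇒ step 2: BBADC ⇒ CA·CA·B·DC·A
    A ↦ B
    B ↦ CA
    C ↦ A
    D ↦ DC

A->B, B->CA, C->A, D->DC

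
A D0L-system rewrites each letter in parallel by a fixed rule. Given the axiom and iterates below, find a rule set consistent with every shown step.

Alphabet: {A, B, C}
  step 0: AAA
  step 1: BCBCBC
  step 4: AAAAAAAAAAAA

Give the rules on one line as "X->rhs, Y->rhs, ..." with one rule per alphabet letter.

  step 0 ⇒ step 1: AAA ⇒ BC·BC·BC
    A ↦ BC
    B ↦ A  (constrained at step 1)
    C ↦ A  (constrained at step 1)

A->BC, B->A, C->A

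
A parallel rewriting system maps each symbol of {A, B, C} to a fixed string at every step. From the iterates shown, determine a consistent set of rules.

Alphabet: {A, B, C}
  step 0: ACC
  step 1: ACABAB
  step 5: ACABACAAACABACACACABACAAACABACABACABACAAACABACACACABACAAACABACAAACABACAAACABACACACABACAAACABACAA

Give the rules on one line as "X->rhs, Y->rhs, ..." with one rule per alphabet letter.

  step 0 ⇒ step 1: ACC ⇒ AC·AB·AB
    A ↦ AC
    C ↦ AB
    B ↦ AA  (constrained at step 1)

A->AC, B->AA, C->AB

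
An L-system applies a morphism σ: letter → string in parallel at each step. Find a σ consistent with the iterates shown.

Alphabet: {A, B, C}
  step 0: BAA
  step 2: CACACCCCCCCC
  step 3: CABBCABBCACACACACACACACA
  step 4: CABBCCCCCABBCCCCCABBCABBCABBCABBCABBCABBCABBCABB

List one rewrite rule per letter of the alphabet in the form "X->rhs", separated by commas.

A->BB, B->CC, C->CA

  step 3 ⇒ step 4: CABBCABBCACACACACACACACA ⇒ CA·BB·CC·CC·CA·BB·CC·CC·CA·BB·CA·BB·CA·BB·CA·BB·CA·BB·CA·BB·CA·BB·CA·BB
    A ↦ BB
    B ↦ CC
    C ↦ CA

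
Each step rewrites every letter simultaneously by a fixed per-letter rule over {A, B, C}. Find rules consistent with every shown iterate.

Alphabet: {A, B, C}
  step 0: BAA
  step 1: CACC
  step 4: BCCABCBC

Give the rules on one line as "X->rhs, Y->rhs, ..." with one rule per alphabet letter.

A->C, B->CA, C->B

  step 0 ⇒ step 1: BAA ⇒ CA·C·C
    A ↦ C
    B ↦ CA
    C ↦ B  (constrained at step 1)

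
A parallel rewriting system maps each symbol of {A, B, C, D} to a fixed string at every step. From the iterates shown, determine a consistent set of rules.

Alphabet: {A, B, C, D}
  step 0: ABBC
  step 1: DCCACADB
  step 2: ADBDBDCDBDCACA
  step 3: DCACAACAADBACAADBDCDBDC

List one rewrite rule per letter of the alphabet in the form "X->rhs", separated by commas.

  step 2 ⇒ step 3: ADBDBDCDBDCACA ⇒ DC·A·CA·A·CA·A·DB·A·CA·A·DB·DC·DB·DC
    A ↦ DC
    B ↦ CA
    C ↦ DB
    D ↦ A

A->DC, B->CA, C->DB, D->A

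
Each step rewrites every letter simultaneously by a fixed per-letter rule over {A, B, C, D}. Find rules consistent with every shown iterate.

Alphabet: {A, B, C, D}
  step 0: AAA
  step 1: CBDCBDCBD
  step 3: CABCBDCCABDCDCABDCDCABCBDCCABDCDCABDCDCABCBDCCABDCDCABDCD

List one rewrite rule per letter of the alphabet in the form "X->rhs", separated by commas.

A->CBD, B->C, C->CAB, D->DCD

  step 0 ⇒ step 1: AAA ⇒ CBD·CBD·CBD
    A ↦ CBD
    B ↦ C  (constrained at step 1)
    C ↦ CAB  (constrained at step 1)
    D ↦ DCD  (constrained at step 1)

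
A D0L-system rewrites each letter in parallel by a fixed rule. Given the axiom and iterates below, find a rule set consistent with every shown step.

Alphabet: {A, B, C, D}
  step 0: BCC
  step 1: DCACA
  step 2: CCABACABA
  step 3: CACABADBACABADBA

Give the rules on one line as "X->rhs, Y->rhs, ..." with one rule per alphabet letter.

A->BA, B->D, C->CA, D->C

  step 2 ⇒ step 3: CCABACABA ⇒ CA·CA·BA·D·BA·CA·BA·D·BA
    A ↦ BA
    B ↦ D
    C ↦ CA
  step 1 ⇒ step 2: DCACA ⇒ C·CA·BA·CA·BA
    D ↦ C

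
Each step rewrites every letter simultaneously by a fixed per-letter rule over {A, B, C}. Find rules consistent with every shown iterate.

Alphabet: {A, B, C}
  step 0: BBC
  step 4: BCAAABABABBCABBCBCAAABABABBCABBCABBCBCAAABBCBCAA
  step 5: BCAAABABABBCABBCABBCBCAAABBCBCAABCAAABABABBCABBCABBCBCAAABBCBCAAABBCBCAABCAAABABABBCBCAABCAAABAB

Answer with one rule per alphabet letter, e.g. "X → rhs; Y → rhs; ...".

A->AB, B->BC, C->AA

  step 4 ⇒ step 5: BCAAABABABBCABBCBCAAABABABBCABBCABBCBCAAABBCBCAA ⇒ BC·AA·AB·AB·AB·BC·AB·BC·AB·BC·BC·AA·AB·BC·BC·AA·BC·AA·AB·AB·AB·BC·AB·BC·AB·BC·BC·AA·AB·BC·BC·AA·AB·BC·BC·AA·BC·AA·AB·AB·AB·BC·BC·AA·BC·AA·AB·AB
    A ↦ AB
    B ↦ BC
    C ↦ AA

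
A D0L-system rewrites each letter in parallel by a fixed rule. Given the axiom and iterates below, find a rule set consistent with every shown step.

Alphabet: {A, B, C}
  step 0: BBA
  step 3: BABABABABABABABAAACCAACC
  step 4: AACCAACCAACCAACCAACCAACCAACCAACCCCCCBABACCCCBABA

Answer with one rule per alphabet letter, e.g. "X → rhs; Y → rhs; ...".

  step 3 ⇒ step 4: BABABABABABABABAAACCAACC ⇒ AA·CC·AA·CC·AA·CC·AA·CC·AA·CC·AA·CC·AA·CC·AA·CC·CC·CC·BA·BA·CC·CC·BA·BA
    A ↦ CC
    B ↦ AA
    C ↦ BA

A->CC, B->AA, C->BA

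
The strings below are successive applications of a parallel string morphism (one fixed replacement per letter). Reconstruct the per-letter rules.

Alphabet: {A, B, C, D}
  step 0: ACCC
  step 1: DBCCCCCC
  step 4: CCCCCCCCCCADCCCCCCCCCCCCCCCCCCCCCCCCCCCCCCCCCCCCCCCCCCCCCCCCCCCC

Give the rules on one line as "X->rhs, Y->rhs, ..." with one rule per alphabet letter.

A->DB, B->AD, C->CC, D->CC

  step 0 ⇒ step 1: ACCC ⇒ DB·CC·CC·CC
    A ↦ DB
    C ↦ CC
    B ↦ AD  (constrained at step 1)
    D ↦ CC  (constrained at step 1)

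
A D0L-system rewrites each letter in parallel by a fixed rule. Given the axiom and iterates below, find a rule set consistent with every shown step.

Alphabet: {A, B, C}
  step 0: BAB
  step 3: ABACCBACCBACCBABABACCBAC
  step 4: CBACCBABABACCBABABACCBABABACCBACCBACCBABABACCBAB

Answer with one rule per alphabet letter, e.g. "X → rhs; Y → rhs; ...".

  step 3 ⇒ step 4: ABACCBACCBACCBABABACCBAC ⇒ CB·AC·CB·AB·AB·AC·CB·AB·AB·AC·CB·AB·AB·AC·CB·AC·CB·AC·CB·AB·AB·AC·CB·AB
    A ↦ CB
    B ↦ AC
    C ↦ AB

A->CB, B->AC, C->AB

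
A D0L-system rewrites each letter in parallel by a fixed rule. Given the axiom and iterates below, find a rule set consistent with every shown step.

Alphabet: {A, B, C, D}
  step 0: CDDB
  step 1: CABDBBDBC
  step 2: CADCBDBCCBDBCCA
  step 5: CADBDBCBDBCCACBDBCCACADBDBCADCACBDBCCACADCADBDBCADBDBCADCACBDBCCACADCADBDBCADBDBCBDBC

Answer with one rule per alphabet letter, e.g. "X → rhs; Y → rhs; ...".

  step 1 ⇒ step 2: CABDBBDBC ⇒ CA·D·C·BDB·C·C·BDB·C·CA
    A ↦ D
    B ↦ C
    C ↦ CA
    D ↦ BDB

A->D, B->C, C->CA, D->BDB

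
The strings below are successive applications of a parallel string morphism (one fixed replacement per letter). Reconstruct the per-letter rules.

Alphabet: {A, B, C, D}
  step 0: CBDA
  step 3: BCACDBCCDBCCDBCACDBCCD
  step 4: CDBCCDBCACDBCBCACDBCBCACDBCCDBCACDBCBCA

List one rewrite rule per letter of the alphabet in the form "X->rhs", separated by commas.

  step 3 ⇒ step 4: BCACDBCCDBCCDBCACDBCCD ⇒ CD·BC·CD·BC·A·CD·BC·BC·A·CD·BC·BC·A·CD·BC·CD·BC·A·CD·BC·BC·A
    A ↦ CD
    B ↦ CD
    C ↦ BC
    D ↦ A

A->CD, B->CD, C->BC, D->A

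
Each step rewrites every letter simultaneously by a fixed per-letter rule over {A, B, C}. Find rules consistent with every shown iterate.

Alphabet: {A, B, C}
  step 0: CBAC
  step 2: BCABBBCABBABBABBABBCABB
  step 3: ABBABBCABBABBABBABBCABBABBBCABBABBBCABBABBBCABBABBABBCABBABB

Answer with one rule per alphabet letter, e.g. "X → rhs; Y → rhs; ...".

  step 2 ⇒ step 3: BCABBBCABBABBABBABBCABB ⇒ ABB·AB·BC·ABB·ABB·ABB·AB·BC·ABB·ABB·BC·ABB·ABB·BC·ABB·ABB·BC·ABB·ABB·AB·BC·ABB·ABB
    A ↦ BC
    B ↦ ABB
    C ↦ AB

A->BC, B->ABB, C->AB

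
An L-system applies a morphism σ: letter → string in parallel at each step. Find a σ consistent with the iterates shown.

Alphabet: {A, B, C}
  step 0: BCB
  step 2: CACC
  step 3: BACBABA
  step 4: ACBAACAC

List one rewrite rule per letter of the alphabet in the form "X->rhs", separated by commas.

  step 3 ⇒ step 4: BACBABA ⇒ A·C·BA·A·C·A·C
    A ↦ C
    B ↦ A
    C ↦ BA

A->C, B->A, C->BA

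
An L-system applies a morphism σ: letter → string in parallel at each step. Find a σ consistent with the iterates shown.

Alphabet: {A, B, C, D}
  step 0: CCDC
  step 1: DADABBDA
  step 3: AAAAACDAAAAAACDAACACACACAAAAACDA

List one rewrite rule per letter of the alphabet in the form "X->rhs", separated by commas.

  step 0 ⇒ step 1: CCDC ⇒ DA·DA·BB·DA
    C ↦ DA
    D ↦ BB
    A ↦ AC  (constrained at step 1)
    B ↦ AA  (constrained at step 1)

A->AC, B->AA, C->DA, D->BB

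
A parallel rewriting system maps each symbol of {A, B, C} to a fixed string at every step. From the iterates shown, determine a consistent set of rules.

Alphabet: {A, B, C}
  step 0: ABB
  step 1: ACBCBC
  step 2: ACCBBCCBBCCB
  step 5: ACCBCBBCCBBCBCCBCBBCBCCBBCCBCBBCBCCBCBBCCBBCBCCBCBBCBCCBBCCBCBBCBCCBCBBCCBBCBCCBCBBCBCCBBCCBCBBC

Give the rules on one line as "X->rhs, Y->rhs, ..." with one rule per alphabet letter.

A->AC, B->BC, C->CB

  step 1 ⇒ step 2: ACBCBC ⇒ AC·CB·BC·CB·BC·CB
    A ↦ AC
    B ↦ BC
    C ↦ CB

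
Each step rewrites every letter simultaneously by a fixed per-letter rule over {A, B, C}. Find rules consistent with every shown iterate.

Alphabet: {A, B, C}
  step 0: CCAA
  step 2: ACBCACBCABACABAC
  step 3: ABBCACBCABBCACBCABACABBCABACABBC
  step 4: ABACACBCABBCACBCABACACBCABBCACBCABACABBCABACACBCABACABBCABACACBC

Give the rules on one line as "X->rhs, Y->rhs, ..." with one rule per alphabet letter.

  step 3 ⇒ step 4: ABBCACBCABBCACBCABACABBCABACABBC ⇒ AB·AC·AC·BC·AB·BC·AC·BC·AB·AC·AC·BC·AB·BC·AC·BC·AB·AC·AB·BC·AB·AC·AC·BC·AB·AC·AB·BC·AB·AC·AC·BC
    A ↦ AB
    B ↦ AC
    C ↦ BC

A->AB, B->AC, C->BC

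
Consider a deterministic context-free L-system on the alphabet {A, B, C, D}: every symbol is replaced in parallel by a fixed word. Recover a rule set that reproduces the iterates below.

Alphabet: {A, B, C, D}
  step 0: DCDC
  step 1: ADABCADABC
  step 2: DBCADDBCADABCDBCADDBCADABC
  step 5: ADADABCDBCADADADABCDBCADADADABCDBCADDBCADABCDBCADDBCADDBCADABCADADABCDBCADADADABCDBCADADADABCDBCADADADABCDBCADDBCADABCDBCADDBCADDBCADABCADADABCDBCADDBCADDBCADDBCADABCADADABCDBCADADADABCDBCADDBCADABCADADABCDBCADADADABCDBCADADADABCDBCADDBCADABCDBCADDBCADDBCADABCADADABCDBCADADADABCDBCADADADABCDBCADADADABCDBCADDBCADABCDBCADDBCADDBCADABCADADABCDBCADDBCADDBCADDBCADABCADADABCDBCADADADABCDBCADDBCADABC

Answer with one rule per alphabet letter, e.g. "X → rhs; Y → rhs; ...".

A->DBC, B->AD, C->ABC, D->AD

  step 1 ⇒ step 2: ADABCADABC ⇒ DBC·AD·DBC·AD·ABC·DBC·AD·DBC·AD·ABC
    A ↦ DBC
    B ↦ AD
    C ↦ ABC
    D ↦ AD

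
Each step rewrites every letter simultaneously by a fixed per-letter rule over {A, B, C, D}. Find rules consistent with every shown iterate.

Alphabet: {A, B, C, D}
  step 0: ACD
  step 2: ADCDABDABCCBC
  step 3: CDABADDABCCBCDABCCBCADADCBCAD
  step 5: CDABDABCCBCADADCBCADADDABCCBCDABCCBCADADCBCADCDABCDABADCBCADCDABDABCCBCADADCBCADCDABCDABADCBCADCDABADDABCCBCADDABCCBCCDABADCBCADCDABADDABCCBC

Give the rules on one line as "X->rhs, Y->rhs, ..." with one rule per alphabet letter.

  step 2 ⇒ step 3: ADCDABDABCCBC ⇒ C·DAB·AD·DAB·C·CBC·DAB·C·CBC·AD·AD·CBC·AD
    A ↦ C
    B ↦ CBC
    C ↦ AD
    D ↦ DAB

A->C, B->CBC, C->AD, D->DAB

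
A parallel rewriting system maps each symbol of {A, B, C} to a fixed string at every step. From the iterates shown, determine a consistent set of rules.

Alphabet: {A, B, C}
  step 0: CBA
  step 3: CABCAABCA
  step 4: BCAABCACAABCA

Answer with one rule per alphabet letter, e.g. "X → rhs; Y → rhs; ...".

A->CA, B->A, C->B

  step 3 ⇒ step 4: CABCAABCA ⇒ B·CA·A·B·CA·CA·A·B·CA
    A ↦ CA
    B ↦ A
    C ↦ B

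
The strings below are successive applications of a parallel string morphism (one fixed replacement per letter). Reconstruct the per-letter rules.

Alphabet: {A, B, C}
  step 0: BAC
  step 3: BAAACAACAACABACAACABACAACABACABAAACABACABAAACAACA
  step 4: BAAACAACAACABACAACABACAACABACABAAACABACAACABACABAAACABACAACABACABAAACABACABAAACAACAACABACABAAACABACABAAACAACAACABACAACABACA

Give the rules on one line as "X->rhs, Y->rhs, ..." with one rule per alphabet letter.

  step 3 ⇒ step 4: BAAACAACAACABACAACABACAACABACABAAACABACABAAACAACA ⇒ BAA·ACA·ACA·ACA·B·ACA·ACA·B·ACA·ACA·B·ACA·BAA·ACA·B·ACA·ACA·B·ACA·BAA·ACA·B·ACA·ACA·B·ACA·BAA·ACA·B·ACA·BAA·ACA·ACA·ACA·B·ACA·BAA·ACA·B·ACA·BAA·ACA·ACA·ACA·B·ACA·ACA·B·ACA
    A ↦ ACA
    B ↦ BAA
    C ↦ B

A->ACA, B->BAA, C->B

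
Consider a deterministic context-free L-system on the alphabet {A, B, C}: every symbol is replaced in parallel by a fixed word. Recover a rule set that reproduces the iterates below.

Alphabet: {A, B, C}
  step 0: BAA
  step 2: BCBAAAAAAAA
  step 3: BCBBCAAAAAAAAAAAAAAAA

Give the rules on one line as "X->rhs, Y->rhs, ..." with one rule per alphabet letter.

A->AA, B->BC, C->B

  step 2 ⇒ step 3: BCBAAAAAAAA ⇒ BC·B·BC·AA·AA·AA·AA·AA·AA·AA·AA
    A ↦ AA
    B ↦ BC
    C ↦ B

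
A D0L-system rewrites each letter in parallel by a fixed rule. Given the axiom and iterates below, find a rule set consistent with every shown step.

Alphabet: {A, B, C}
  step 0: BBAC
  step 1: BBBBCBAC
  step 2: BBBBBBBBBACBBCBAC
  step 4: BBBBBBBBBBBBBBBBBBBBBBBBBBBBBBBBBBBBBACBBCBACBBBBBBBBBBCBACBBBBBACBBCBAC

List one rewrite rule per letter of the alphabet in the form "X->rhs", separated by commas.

  step 1 ⇒ step 2: BBBBCBAC ⇒ BB·BB·BB·BB·BAC·BB·C·BAC
    A ↦ C
    B ↦ BB
    C ↦ BAC

A->C, B->BB, C->BAC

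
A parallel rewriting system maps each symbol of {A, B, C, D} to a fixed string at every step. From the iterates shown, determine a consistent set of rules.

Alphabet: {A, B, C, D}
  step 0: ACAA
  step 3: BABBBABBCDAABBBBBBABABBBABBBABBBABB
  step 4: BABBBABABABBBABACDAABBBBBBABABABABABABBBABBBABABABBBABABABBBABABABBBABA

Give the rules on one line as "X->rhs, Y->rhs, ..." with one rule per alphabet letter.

A->BB, B->BA, C->CD, D->AAB

  step 3 ⇒ step 4: BABBBABBCDAABBBBBBABABBBABBBABBBABB ⇒ BA·BB·BA·BA·BA·BB·BA·BA·CD·AAB·BB·BB·BA·BA·BA·BA·BA·BA·BB·BA·BB·BA·BA·BA·BB·BA·BA·BA·BB·BA·BA·BA·BB·BA·BA
    A ↦ BB
    B ↦ BA
    C ↦ CD
    D ↦ AAB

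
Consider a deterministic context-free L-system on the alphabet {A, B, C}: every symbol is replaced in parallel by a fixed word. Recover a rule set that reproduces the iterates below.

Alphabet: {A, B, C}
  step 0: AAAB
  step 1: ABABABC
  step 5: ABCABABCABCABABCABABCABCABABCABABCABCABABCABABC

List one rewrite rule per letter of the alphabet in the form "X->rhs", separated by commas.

  step 0 ⇒ step 1: AAAB ⇒ AB·AB·AB·C
    A ↦ AB
    B ↦ C
    C ↦ AB  (constrained at step 1)

A->AB, B->C, C->AB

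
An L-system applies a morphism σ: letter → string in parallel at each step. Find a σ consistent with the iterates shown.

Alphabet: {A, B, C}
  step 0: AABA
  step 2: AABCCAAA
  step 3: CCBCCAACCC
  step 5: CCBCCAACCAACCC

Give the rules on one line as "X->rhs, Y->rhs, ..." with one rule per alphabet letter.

A->C, B->BCC, C->A

  step 2 ⇒ step 3: AABCCAAA ⇒ C·C·BCC·A·A·C·C·C
    A ↦ C
    B ↦ BCC
    C ↦ A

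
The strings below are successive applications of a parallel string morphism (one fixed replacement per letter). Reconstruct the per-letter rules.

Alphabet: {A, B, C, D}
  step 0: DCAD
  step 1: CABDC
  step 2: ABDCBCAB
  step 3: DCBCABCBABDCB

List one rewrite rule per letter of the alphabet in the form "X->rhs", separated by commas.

  step 2 ⇒ step 3: ABDCBCAB ⇒ D·CB·C·AB·CB·AB·D·CB
    A ↦ D
    B ↦ CB
    C ↦ AB
    D ↦ C

A->D, B->CB, C->AB, D->C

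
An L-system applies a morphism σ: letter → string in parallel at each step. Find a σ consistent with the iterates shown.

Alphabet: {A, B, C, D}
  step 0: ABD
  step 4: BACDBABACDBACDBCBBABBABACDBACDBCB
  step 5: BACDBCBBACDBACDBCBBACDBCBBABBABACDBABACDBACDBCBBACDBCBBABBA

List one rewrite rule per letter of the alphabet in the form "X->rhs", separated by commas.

  step 4 ⇒ step 5: BACDBABACDBACDBCBBABBABACDBACDBCB ⇒ BA·CD·B·CB·BA·CD·BA·CD·B·CB·BA·CD·B·CB·BA·B·BA·BA·CD·BA·BA·CD·BA·CD·B·CB·BA·CD·B·CB·BA·B·BA
    A ↦ CD
    B ↦ BA
    C ↦ B
    D ↦ CB

A->CD, B->BA, C->B, D->CB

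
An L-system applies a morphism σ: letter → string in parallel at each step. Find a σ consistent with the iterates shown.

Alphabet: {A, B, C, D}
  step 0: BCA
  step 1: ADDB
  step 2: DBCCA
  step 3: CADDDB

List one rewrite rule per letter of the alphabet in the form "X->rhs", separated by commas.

  step 2 ⇒ step 3: DBCCA ⇒ C·A·D·D·DB
    A ↦ DB
    B ↦ A
    C ↦ D
    D ↦ C

A->DB, B->A, C->D, D->C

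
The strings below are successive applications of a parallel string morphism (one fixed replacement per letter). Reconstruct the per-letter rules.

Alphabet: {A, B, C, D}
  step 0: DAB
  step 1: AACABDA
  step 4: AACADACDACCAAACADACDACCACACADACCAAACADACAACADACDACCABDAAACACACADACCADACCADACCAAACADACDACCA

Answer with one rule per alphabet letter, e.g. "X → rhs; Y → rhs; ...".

A->CA, B->BDA, C->DAC, D->AA

  step 0 ⇒ step 1: DAB ⇒ AA·CA·BDA
    A ↦ CA
    B ↦ BDA
    D ↦ AA
    C ↦ DAC  (constrained at step 1)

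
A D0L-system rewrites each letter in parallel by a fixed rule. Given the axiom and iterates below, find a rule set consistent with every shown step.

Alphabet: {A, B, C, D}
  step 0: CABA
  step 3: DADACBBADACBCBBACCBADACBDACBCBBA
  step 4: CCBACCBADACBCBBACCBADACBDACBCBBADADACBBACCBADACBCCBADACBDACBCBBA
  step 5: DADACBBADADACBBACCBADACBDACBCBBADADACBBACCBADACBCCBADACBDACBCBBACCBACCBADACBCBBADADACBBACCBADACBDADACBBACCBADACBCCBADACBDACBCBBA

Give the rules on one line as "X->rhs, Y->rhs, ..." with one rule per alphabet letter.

  step 4 ⇒ step 5: CCBACCBADACBCBBACCBADACBDACBCBBADADACBBACCBADACBCCBADACBDACBCBBA ⇒ DA·DA·CB·BA·DA·DA·CB·BA·CC·BA·DA·CB·DA·CB·CB·BA·DA·DA·CB·BA·CC·BA·DA·CB·CC·BA·DA·CB·DA·CB·CB·BA·CC·BA·CC·BA·DA·CB·CB·BA·DA·DA·CB·BA·CC·BA·DA·CB·DA·DA·CB·BA·CC·BA·DA·CB·CC·BA·DA·CB·DA·CB·CB·BA
    A ↦ BA
    B ↦ CB
    C ↦ DA
    D ↦ CC

A->BA, B->CB, C->DA, D->CC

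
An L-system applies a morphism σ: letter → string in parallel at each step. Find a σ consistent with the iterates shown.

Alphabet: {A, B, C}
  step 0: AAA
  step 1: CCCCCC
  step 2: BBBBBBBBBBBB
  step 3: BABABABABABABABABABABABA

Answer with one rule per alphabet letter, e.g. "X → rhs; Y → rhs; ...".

A->CC, B->BA, C->BB

  step 2 ⇒ step 3: BBBBBBBBBBBB ⇒ BA·BA·BA·BA·BA·BA·BA·BA·BA·BA·BA·BA
    B ↦ BA
  step 0 ⇒ step 1: AAA ⇒ CC·CC·CC
    A ↦ CC
  step 1 ⇒ step 2: CCCCCC ⇒ BB·BB·BB·BB·BB·BB
    C ↦ BB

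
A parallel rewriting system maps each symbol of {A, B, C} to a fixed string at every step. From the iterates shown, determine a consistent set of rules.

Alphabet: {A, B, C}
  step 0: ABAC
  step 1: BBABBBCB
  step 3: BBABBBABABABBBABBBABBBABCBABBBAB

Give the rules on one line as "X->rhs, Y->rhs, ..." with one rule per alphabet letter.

A->BB, B->AB, C->CB

  step 0 ⇒ step 1: ABAC ⇒ BB·AB·BB·CB
    A ↦ BB
    B ↦ AB
    C ↦ CB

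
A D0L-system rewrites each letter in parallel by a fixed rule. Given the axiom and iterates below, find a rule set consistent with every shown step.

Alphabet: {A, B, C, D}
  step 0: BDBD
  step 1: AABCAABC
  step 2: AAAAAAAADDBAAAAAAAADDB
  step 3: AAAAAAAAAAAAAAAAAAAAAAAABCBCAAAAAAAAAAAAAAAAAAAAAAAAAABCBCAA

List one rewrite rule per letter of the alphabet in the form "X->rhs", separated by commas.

  step 2 ⇒ step 3: AAAAAAAADDBAAAAAAAADDB ⇒ AAA·AAA·AAA·AAA·AAA·AAA·AAA·AAA·BC·BC·AA·AAA·AAA·AAA·AAA·AAA·AAA·AAA·AAA·BC·BC·AA
    A ↦ AAA
    B ↦ AA
    D ↦ BC
  step 1 ⇒ step 2: AABCAABC ⇒ AAA·AAA·AA·DDB·AAA·AAA·AA·DDB
    C ↦ DDB

A->AAA, B->AA, C->DDB, D->BC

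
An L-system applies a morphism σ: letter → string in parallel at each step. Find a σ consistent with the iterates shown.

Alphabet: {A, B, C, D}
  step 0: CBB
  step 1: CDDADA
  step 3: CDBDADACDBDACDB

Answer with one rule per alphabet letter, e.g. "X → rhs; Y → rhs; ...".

  step 0 ⇒ step 1: CBB ⇒ CD·DA·DA
    B ↦ DA
    C ↦ CD
    A ↦ CD  (constrained at step 1)
    D ↦ B  (constrained at step 1)

A->CD, B->DA, C->CD, D->B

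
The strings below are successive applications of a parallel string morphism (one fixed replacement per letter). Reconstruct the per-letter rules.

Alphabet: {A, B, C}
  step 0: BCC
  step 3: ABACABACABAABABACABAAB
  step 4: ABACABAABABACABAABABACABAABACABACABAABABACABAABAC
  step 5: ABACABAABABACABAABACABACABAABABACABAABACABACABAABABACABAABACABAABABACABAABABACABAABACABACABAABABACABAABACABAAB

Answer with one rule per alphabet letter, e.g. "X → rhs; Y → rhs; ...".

A->ABA, B->C, C->AB

  step 4 ⇒ step 5: ABACABAABABACABAABABACABAABACABACABAABABACABAABAC ⇒ ABA·C·ABA·AB·ABA·C·ABA·ABA·C·ABA·C·ABA·AB·ABA·C·ABA·ABA·C·ABA·C·ABA·AB·ABA·C·ABA·ABA·C·ABA·AB·ABA·C·ABA·AB·ABA·C·ABA·ABA·C·ABA·C·ABA·AB·ABA·C·ABA·ABA·C·ABA·AB
    A ↦ ABA
    B ↦ C
    C ↦ AB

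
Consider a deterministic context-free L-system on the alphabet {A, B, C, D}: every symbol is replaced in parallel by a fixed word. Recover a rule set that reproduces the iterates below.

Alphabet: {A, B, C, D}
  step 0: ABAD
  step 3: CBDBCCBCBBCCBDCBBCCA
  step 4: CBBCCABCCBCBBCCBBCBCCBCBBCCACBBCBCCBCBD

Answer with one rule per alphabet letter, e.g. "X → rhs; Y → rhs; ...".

  step 3 ⇒ step 4: CBDBCCBCBBCCBDCBBCCA ⇒ CB·BC·CA·BC·CB·CB·BC·CB·BC·BC·CB·CB·BC·CA·CB·BC·BC·CB·CB·D
    A ↦ D
    B ↦ BC
    C ↦ CB
    D ↦ CA

A->D, B->BC, C->CB, D->CA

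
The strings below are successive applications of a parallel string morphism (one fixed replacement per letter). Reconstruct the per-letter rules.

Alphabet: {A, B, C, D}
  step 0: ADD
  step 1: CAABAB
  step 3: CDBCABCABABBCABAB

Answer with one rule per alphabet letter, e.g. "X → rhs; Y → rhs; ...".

A->CA, B->CD, C->B, D->AB

  step 0 ⇒ step 1: ADD ⇒ CA·AB·AB
    A ↦ CA
    D ↦ AB
    B ↦ CD  (constrained at step 1)
    C ↦ B  (constrained at step 1)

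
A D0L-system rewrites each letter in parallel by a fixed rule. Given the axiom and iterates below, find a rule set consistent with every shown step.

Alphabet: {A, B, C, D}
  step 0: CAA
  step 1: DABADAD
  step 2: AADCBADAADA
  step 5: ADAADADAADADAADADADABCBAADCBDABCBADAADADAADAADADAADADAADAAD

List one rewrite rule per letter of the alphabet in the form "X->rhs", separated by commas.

  step 1 ⇒ step 2: DABADAD ⇒ A·AD·CB·AD·A·AD·A
    A ↦ AD
    B ↦ CB
    D ↦ A
  step 0 ⇒ step 1: CAA ⇒ DAB·AD·AD
    C ↦ DAB

A->AD, B->CB, C->DAB, D->A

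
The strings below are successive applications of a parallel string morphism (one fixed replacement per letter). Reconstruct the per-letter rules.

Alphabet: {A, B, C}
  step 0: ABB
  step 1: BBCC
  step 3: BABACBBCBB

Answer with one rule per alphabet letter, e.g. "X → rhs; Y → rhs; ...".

  step 0 ⇒ step 1: ABB ⇒ BB·C·C
    A ↦ BB
    B ↦ C
    C ↦ BA  (constrained at step 1)

A->BB, B->C, C->BA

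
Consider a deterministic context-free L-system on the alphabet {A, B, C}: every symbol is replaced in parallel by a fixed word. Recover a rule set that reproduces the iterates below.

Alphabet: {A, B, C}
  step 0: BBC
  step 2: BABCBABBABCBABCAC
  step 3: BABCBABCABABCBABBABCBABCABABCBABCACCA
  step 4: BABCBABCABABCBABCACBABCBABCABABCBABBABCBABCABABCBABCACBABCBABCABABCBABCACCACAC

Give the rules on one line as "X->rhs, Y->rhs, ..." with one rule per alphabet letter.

A->C, B->BAB, C->CA

  step 3 ⇒ step 4: BABCBABCABABCBABBABCBABCABABCBABCACCA ⇒ BAB·C·BAB·CA·BAB·C·BAB·CA·C·BAB·C·BAB·CA·BAB·C·BAB·BAB·C·BAB·CA·BAB·C·BAB·CA·C·BAB·C·BAB·CA·BAB·C·BAB·CA·C·CA·CA·C
    A ↦ C
    B ↦ BAB
    C ↦ CA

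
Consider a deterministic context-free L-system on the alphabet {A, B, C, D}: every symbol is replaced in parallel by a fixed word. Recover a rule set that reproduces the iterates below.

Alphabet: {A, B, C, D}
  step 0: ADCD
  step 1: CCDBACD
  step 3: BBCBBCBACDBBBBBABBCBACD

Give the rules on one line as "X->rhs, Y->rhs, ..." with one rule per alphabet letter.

  step 0 ⇒ step 1: ADCD ⇒ C·CD·BA·CD
    A ↦ C
    C ↦ BA
    D ↦ CD
    B ↦ BB  (constrained at step 1)

A->C, B->BB, C->BA, D->CD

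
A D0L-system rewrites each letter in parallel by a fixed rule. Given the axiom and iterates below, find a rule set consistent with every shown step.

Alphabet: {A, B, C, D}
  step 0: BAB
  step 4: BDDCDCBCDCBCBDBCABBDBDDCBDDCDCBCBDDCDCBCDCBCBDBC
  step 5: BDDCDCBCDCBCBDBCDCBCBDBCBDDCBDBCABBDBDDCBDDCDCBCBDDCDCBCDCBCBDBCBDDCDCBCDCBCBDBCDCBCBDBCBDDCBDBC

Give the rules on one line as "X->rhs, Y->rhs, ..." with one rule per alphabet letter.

  step 4 ⇒ step 5: BDDCDCBCDCBCBDBCABBDBDDCBDDCDCBCBDDCDCBCDCBCBDBC ⇒ BD·DC·DC·BC·DC·BC·BD·BC·DC·BC·BD·BC·BD·DC·BD·BC·AB·BD·BD·DC·BD·DC·DC·BC·BD·DC·DC·BC·DC·BC·BD·BC·BD·DC·DC·BC·DC·BC·BD·BC·DC·BC·BD·BC·BD·DC·BD·BC
    A ↦ AB
    B ↦ BD
    C ↦ BC
    D ↦ DC

A->AB, B->BD, C->BC, D->DC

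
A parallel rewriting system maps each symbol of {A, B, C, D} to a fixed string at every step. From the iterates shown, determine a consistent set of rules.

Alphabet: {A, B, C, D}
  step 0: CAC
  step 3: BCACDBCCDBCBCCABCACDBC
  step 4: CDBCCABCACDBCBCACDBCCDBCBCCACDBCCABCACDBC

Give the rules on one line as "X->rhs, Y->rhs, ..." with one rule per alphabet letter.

  step 3 ⇒ step 4: BCACDBCCDBCBCCABCACDBC ⇒ CD·BC·CA·BC·A·CD·BC·BC·A·CD·BC·CD·BC·BC·CA·CD·BC·CA·BC·A·CD·BC
    A ↦ CA
    B ↦ CD
    C ↦ BC
    D ↦ A

A->CA, B->CD, C->BC, D->A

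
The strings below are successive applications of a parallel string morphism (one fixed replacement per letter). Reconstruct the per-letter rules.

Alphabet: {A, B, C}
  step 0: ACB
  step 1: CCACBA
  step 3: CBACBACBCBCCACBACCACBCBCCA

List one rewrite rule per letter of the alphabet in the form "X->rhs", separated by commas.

A->CCA, B->A, C->CB

  step 0 ⇒ step 1: ACB ⇒ CCA·CB·A
    A ↦ CCA
    B ↦ A
    C ↦ CB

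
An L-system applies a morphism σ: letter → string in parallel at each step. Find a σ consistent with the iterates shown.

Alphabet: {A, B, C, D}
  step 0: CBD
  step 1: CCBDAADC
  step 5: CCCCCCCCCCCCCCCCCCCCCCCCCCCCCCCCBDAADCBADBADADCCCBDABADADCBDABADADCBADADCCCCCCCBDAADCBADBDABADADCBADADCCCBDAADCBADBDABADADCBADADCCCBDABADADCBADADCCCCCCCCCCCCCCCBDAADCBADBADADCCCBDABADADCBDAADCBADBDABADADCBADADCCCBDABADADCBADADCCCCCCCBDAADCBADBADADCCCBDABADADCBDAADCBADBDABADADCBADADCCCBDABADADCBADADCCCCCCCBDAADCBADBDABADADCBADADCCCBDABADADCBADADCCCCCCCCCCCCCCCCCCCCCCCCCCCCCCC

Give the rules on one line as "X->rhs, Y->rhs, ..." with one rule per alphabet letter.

A->BAD, B->BDA, C->CC, D->ADC

  step 0 ⇒ step 1: CBD ⇒ CC·BDA·ADC
    B ↦ BDA
    C ↦ CC
    D ↦ ADC
    A ↦ BAD  (constrained at step 1)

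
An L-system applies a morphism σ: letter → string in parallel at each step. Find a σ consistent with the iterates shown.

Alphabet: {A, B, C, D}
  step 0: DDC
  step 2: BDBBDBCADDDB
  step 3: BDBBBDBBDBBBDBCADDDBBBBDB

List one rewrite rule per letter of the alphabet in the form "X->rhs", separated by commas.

  step 2 ⇒ step 3: BDBBDBCADDDB ⇒ BDB·B·BDB·BDB·B·BDB·CAD·DD·B·B·B·BDB
    A ↦ DD
    B ↦ BDB
    C ↦ CAD
    D ↦ B

A->DD, B->BDB, C->CAD, D->B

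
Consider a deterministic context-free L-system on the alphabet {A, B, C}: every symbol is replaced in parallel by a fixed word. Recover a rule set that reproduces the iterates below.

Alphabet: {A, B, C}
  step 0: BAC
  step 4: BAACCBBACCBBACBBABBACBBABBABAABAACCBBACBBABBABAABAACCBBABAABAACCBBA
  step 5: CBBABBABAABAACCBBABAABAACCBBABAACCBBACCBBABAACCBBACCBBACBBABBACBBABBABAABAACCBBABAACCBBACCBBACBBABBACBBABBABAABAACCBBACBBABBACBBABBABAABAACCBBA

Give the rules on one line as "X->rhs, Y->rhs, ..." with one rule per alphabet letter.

A->BBA, B->C, C->BAA

  step 4 ⇒ step 5: BAACCBBACCBBACBBABBACBBABBABAABAACCBBACBBABBABAABAACCBBABAABAACCBBA ⇒ C·BBA·BBA·BAA·BAA·C·C·BBA·BAA·BAA·C·C·BBA·BAA·C·C·BBA·C·C·BBA·BAA·C·C·BBA·C·C·BBA·C·BBA·BBA·C·BBA·BBA·BAA·BAA·C·C·BBA·BAA·C·C·BBA·C·C·BBA·C·BBA·BBA·C·BBA·BBA·BAA·BAA·C·C·BBA·C·BBA·BBA·C·BBA·BBA·BAA·BAA·C·C·BBA
    A ↦ BBA
    B ↦ C
    C ↦ BAA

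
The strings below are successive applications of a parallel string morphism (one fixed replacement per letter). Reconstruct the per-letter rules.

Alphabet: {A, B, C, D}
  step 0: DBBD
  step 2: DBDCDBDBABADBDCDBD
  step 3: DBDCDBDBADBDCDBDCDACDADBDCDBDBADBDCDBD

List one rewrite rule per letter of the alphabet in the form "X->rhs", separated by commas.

  step 2 ⇒ step 3: DBDCDBDBABADBDCDBD ⇒ DBD·C·DBD·BA·DBD·C·DBD·C·DA·C·DA·DBD·C·DBD·BA·DBD·C·DBD
    A ↦ DA
    B ↦ C
    C ↦ BA
    D ↦ DBD

A->DA, B->C, C->BA, D->DBD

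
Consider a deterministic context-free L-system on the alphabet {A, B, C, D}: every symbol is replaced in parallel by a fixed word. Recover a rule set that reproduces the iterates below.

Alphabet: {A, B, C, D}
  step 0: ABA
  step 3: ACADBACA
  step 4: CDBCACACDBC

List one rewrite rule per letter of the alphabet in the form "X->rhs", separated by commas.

A->C, B->A, C->DB, D->AC

  step 3 ⇒ step 4: ACADBACA ⇒ C·DB·C·AC·A·C·DB·C
    A ↦ C
    B ↦ A
    C ↦ DB
    D ↦ AC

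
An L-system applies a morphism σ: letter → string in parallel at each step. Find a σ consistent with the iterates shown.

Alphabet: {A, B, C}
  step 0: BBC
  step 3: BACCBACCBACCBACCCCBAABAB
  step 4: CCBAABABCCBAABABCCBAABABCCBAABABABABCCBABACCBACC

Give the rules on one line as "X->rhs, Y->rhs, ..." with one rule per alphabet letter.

A->BA, B->CC, C->AB

  step 3 ⇒ step 4: BACCBACCBACCBACCCCBAABAB ⇒ CC·BA·AB·AB·CC·BA·AB·AB·CC·BA·AB·AB·CC·BA·AB·AB·AB·AB·CC·BA·BA·CC·BA·CC
    A ↦ BA
    B ↦ CC
    C ↦ AB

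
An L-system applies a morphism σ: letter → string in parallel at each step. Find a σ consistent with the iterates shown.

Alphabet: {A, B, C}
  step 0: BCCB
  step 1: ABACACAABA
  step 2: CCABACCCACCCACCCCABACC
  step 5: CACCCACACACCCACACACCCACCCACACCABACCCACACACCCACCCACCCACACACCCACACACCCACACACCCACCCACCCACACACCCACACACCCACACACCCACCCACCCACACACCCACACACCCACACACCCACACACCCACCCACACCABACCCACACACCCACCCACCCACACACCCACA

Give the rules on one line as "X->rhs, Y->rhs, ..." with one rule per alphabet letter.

A->CC, B->ABA, C->CA

  step 1 ⇒ step 2: ABACACAABA ⇒ CC·ABA·CC·CA·CC·CA·CC·CC·ABA·CC
    A ↦ CC
    B ↦ ABA
    C ↦ CA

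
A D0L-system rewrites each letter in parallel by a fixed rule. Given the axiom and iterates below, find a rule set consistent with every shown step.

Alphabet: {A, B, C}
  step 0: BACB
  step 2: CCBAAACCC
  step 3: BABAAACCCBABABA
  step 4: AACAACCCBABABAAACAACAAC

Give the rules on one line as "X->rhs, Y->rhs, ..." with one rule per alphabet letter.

  step 3 ⇒ step 4: BABAAACCCBABABA ⇒ AA·C·AA·C·C·C·BA·BA·BA·AA·C·AA·C·AA·C
    A ↦ C
    B ↦ AA
    C ↦ BA

A->C, B->AA, C->BA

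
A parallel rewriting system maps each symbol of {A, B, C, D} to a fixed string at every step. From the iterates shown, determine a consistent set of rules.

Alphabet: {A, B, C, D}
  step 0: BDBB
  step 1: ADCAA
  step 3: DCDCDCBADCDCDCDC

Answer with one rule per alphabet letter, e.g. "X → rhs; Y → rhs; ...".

A->DD, B->A, C->B, D->DC

  step 0 ⇒ step 1: BDBB ⇒ A·DC·A·A
    B ↦ A
    D ↦ DC
    A ↦ DD  (constrained at step 1)
    C ↦ B  (constrained at step 1)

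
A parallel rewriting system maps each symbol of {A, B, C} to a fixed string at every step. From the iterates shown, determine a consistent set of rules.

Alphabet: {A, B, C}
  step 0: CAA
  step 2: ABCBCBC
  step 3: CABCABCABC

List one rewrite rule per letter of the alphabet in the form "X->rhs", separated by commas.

  step 2 ⇒ step 3: ABCBCBC ⇒ C·A·BC·A·BC·A·BC
    A ↦ C
    B ↦ A
    C ↦ BC

A->C, B->A, C->BC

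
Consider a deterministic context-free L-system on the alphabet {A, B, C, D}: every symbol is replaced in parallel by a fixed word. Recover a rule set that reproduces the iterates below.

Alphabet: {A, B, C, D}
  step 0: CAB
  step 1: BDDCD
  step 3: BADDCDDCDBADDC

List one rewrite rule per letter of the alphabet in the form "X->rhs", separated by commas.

  step 0 ⇒ step 1: CAB ⇒ BD·DC·D
    A ↦ DC
    B ↦ D
    C ↦ BD
    D ↦ BA  (constrained at step 1)

A->DC, B->D, C->BD, D->BA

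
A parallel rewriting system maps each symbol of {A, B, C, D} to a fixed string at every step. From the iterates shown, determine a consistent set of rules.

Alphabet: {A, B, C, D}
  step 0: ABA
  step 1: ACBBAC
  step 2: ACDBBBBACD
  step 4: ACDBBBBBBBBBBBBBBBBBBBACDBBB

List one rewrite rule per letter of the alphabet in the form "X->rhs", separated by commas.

A->AC, B->BB, C->D, D->B

  step 1 ⇒ step 2: ACBBAC ⇒ AC·D·BB·BB·AC·D
    A ↦ AC
    B ↦ BB
    C ↦ D
    D ↦ B  (constrained at step 2)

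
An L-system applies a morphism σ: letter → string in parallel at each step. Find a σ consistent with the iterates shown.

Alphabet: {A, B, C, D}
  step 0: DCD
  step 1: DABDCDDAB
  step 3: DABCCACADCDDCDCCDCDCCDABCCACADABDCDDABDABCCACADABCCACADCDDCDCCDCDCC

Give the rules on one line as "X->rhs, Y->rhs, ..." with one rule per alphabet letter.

  step 0 ⇒ step 1: DCD ⇒ DAB·DCD·DAB
    C ↦ DCD
    D ↦ DAB
    A ↦ CC  (constrained at step 1)
    B ↦ ACA  (constrained at step 1)

A->CC, B->ACA, C->DCD, D->DAB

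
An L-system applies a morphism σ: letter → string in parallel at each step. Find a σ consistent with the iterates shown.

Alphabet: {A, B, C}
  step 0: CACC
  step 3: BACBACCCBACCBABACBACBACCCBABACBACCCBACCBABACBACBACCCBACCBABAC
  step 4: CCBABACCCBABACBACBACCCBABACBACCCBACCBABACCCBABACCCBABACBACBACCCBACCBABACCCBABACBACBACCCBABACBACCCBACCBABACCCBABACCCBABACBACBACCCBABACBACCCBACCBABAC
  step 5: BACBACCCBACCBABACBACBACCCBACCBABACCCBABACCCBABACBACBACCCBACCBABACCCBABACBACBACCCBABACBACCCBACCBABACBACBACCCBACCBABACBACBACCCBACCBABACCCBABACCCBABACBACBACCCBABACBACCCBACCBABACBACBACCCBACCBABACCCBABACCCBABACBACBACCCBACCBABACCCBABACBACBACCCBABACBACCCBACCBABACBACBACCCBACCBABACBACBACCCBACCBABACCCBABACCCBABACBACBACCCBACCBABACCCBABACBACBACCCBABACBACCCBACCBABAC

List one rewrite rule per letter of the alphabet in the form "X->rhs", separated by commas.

A->BA, B->CC, C->BAC

  step 4 ⇒ step 5: CCBABACCCBABACBACBACCCBABACBACCCBACCBABACCCBABACCCBABACBACBACCCBACCBABACCCBABACBACBACCCBABACBACCCBACCBABACCCBABACCCBABACBACBACCCBABACBACCCBACCBABAC ⇒ BAC·BAC·CC·BA·CC·BA·BAC·BAC·BAC·CC·BA·CC·BA·BAC·CC·BA·BAC·CC·BA·BAC·BAC·BAC·CC·BA·CC·BA·BAC·CC·BA·BAC·BAC·BAC·CC·BA·BAC·BAC·CC·BA·CC·BA·BAC·BAC·BAC·CC·BA·CC·BA·BAC·BAC·BAC·CC·BA·CC·BA·BAC·CC·BA·BAC·CC·BA·BAC·BAC·BAC·CC·BA·BAC·BAC·CC·BA·CC·BA·BAC·BAC·BAC·CC·BA·CC·BA·BAC·CC·BA·BAC·CC·BA·BAC·BAC·BAC·CC·BA·CC·BA·BAC·CC·BA·BAC·BAC·BAC·CC·BA·BAC·BAC·CC·BA·CC·BA·BAC·BAC·BAC·CC·BA·CC·BA·BAC·BAC·BAC·CC·BA·CC·BA·BAC·CC·BA·BAC·CC·BA·BAC·BAC·BAC·CC·BA·CC·BA·BAC·CC·BA·BAC·BAC·BAC·CC·BA·BAC·BAC·CC·BA·CC·BA·BAC
    A ↦ BA
    B ↦ CC
    C ↦ BAC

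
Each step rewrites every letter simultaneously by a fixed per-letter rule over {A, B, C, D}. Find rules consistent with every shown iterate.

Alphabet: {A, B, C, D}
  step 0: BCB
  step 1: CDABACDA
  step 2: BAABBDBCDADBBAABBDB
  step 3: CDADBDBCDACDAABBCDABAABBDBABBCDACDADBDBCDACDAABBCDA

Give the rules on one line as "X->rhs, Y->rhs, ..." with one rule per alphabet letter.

  step 2 ⇒ step 3: BAABBDBCDADBBAABBDB ⇒ CDA·DB·DB·CDA·CDA·ABB·CDA·BA·ABB·DB·ABB·CDA·CDA·DB·DB·CDA·CDA·ABB·CDA
    A ↦ DB
    B ↦ CDA
    C ↦ BA
    D ↦ ABB

A->DB, B->CDA, C->BA, D->ABB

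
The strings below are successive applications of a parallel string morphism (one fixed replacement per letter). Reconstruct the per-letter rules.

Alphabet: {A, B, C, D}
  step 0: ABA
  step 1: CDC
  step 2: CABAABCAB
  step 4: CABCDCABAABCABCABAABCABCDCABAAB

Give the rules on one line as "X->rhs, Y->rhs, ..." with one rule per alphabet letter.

  step 1 ⇒ step 2: CDC ⇒ CAB·AAB·CAB
    C ↦ CAB
    D ↦ AAB
  step 0 ⇒ step 1: ABA ⇒ C·D·C
    A ↦ C
  step 0 ⇒ step 1: ABA ⇒ C·D·C
    B ↦ D

A->C, B->D, C->CAB, D->AAB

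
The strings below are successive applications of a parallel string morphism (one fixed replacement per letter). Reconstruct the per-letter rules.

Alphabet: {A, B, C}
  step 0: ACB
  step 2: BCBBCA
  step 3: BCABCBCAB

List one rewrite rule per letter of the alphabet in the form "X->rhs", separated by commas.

A->B, B->BC, C->A

  step 2 ⇒ step 3: BCBBCA ⇒ BC·A·BC·BC·A·B
    A ↦ B
    B ↦ BC
    C ↦ A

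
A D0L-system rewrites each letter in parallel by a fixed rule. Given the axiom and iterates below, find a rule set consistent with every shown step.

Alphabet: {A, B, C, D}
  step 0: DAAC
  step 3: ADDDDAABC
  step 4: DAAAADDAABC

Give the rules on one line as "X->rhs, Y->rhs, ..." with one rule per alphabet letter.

  step 3 ⇒ step 4: ADDDDAABC ⇒ D·A·A·A·A·D·D·AA·BC
    A ↦ D
    B ↦ AA
    C ↦ BC
    D ↦ A

A->D, B->AA, C->BC, D->A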